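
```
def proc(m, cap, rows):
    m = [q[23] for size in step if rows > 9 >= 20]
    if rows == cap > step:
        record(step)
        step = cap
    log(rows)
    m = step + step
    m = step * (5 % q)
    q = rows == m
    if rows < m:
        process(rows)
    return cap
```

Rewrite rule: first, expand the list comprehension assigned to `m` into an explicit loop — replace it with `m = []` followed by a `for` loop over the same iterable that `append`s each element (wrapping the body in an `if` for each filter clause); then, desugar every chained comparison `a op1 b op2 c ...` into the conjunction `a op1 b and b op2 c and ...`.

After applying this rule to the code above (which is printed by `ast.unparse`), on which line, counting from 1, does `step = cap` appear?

8

Transformed code:
def proc(m, cap, rows):
    m = []
    for size in step:
        if rows > 9 and 9 >= 20:
            m.append(q[23])
    if rows == cap and cap > step:
        record(step)
        step = cap
    log(rows)
    m = step + step
    m = step * (5 % q)
    q = rows == m
    if rows < m:
        process(rows)
    return cap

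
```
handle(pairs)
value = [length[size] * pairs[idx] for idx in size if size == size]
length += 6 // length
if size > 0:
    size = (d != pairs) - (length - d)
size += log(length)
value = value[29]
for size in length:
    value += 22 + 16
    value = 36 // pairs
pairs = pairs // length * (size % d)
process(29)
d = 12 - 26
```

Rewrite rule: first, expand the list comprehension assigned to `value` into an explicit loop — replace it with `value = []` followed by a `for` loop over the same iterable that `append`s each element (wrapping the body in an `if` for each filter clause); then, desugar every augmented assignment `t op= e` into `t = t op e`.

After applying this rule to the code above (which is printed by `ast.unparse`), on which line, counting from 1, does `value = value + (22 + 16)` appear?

Transformed code:
handle(pairs)
value = []
for idx in size:
    if size == size:
        value.append(length[size] * pairs[idx])
length = length + 6 // length
if size > 0:
    size = (d != pairs) - (length - d)
size = size + log(length)
value = value[29]
for size in length:
    value = value + (22 + 16)
    value = 36 // pairs
pairs = pairs // length * (size % d)
process(29)
d = 12 - 26

12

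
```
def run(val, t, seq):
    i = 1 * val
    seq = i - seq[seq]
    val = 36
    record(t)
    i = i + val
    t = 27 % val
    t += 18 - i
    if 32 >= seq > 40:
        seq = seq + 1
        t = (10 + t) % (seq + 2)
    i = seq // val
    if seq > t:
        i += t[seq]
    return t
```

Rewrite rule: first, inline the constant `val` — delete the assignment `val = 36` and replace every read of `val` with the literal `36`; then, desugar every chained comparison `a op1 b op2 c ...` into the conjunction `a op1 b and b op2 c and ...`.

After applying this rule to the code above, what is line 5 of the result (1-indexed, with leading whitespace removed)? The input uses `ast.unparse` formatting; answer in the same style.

Transformed code:
def run(val, t, seq):
    i = 1 * 36
    seq = i - seq[seq]
    record(t)
    i = i + 36
    t = 27 % 36
    t += 18 - i
    if 32 >= seq and seq > 40:
        seq = seq + 1
        t = (10 + t) % (seq + 2)
    i = seq // 36
    if seq > t:
        i += t[seq]
    return t

i = i + 36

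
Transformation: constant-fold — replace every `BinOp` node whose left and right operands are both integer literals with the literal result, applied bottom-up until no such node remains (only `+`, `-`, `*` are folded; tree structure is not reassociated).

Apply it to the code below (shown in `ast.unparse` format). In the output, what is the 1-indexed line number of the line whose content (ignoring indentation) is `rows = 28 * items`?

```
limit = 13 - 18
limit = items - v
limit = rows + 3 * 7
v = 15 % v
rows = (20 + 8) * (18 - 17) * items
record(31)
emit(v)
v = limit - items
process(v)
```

5

Transformed code:
limit = -5
limit = items - v
limit = rows + 21
v = 15 % v
rows = 28 * items
record(31)
emit(v)
v = limit - items
process(v)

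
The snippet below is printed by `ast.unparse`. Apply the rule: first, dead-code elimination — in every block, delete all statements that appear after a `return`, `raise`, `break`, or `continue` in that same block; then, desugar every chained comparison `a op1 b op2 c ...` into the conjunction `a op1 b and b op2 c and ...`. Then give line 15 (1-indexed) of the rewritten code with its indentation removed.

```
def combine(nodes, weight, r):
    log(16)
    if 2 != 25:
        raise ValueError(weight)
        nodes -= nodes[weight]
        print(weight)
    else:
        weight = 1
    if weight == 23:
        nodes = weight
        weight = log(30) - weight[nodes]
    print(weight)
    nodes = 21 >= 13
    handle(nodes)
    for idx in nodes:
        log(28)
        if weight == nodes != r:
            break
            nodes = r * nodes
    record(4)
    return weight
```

Transformed code:
def combine(nodes, weight, r):
    log(16)
    if 2 != 25:
        raise ValueError(weight)
    else:
        weight = 1
    if weight == 23:
        nodes = weight
        weight = log(30) - weight[nodes]
    print(weight)
    nodes = 21 >= 13
    handle(nodes)
    for idx in nodes:
        log(28)
        if weight == nodes and nodes != r:
            break
    record(4)
    return weight

if weight == nodes and nodes != r:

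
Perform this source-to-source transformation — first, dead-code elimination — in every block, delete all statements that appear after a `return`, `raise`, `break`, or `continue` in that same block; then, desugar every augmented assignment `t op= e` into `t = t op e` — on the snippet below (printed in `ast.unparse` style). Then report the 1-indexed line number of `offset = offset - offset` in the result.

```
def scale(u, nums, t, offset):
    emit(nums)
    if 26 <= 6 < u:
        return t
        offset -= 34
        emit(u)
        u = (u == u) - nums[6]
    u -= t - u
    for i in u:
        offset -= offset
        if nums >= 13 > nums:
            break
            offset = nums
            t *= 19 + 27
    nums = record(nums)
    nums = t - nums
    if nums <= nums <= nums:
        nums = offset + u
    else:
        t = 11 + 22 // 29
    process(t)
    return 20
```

7

Transformed code:
def scale(u, nums, t, offset):
    emit(nums)
    if 26 <= 6 < u:
        return t
    u = u - (t - u)
    for i in u:
        offset = offset - offset
        if nums >= 13 > nums:
            break
    nums = record(nums)
    nums = t - nums
    if nums <= nums <= nums:
        nums = offset + u
    else:
        t = 11 + 22 // 29
    process(t)
    return 20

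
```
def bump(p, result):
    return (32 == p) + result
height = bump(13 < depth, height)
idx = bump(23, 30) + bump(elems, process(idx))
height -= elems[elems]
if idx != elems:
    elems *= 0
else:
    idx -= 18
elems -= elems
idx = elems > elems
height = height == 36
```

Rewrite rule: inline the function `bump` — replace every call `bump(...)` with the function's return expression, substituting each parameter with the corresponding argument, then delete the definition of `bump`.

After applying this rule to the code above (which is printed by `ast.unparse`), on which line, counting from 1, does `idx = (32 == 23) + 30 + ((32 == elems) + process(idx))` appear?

2

Transformed code:
height = (32 == (13 < depth)) + height
idx = (32 == 23) + 30 + ((32 == elems) + process(idx))
height -= elems[elems]
if idx != elems:
    elems *= 0
else:
    idx -= 18
elems -= elems
idx = elems > elems
height = height == 36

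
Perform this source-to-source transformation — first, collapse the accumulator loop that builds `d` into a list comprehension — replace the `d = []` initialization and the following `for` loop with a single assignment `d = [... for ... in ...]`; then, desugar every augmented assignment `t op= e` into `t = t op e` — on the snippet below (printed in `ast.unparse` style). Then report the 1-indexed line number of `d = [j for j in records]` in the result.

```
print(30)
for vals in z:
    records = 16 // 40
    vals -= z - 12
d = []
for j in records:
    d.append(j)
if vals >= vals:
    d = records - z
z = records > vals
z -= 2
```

Transformed code:
print(30)
for vals in z:
    records = 16 // 40
    vals = vals - (z - 12)
d = [j for j in records]
if vals >= vals:
    d = records - z
z = records > vals
z = z - 2

5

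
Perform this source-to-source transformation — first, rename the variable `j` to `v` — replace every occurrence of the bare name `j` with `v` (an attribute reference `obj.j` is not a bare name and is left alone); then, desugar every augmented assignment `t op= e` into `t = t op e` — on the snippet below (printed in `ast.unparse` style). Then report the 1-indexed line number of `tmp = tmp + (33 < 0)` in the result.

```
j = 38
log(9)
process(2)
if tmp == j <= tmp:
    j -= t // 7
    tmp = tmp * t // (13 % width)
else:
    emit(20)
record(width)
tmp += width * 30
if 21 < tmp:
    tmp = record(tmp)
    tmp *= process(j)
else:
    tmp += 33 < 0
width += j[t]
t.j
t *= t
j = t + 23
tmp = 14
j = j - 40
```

Transformed code:
v = 38
log(9)
process(2)
if tmp == v <= tmp:
    v = v - t // 7
    tmp = tmp * t // (13 % width)
else:
    emit(20)
record(width)
tmp = tmp + width * 30
if 21 < tmp:
    tmp = record(tmp)
    tmp = tmp * process(v)
else:
    tmp = tmp + (33 < 0)
width = width + v[t]
t.j
t = t * t
v = t + 23
tmp = 14
v = v - 40

15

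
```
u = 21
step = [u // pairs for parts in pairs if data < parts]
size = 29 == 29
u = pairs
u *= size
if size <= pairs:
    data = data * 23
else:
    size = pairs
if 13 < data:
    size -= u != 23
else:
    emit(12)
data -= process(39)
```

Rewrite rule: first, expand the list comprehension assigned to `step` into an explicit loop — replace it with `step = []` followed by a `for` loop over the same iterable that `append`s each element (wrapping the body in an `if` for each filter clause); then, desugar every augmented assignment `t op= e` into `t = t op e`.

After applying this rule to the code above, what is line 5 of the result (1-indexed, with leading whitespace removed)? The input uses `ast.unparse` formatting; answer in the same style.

Transformed code:
u = 21
step = []
for parts in pairs:
    if data < parts:
        step.append(u // pairs)
size = 29 == 29
u = pairs
u = u * size
if size <= pairs:
    data = data * 23
else:
    size = pairs
if 13 < data:
    size = size - (u != 23)
else:
    emit(12)
data = data - process(39)

step.append(u // pairs)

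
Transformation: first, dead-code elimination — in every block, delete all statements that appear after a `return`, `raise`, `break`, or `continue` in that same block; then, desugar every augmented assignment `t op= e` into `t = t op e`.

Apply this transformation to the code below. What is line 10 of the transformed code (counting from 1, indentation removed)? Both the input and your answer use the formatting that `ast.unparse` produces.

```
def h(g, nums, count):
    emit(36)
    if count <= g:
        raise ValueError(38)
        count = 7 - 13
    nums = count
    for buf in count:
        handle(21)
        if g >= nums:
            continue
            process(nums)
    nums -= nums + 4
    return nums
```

nums = nums - (nums + 4)

Transformed code:
def h(g, nums, count):
    emit(36)
    if count <= g:
        raise ValueError(38)
    nums = count
    for buf in count:
        handle(21)
        if g >= nums:
            continue
    nums = nums - (nums + 4)
    return nums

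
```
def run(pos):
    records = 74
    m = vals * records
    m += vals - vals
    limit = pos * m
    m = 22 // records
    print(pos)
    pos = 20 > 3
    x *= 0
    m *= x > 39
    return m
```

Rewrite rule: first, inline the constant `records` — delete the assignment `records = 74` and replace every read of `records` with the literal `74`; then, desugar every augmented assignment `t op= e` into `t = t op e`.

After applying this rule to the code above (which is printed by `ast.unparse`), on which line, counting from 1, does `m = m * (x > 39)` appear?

9

Transformed code:
def run(pos):
    m = vals * 74
    m = m + (vals - vals)
    limit = pos * m
    m = 22 // 74
    print(pos)
    pos = 20 > 3
    x = x * 0
    m = m * (x > 39)
    return m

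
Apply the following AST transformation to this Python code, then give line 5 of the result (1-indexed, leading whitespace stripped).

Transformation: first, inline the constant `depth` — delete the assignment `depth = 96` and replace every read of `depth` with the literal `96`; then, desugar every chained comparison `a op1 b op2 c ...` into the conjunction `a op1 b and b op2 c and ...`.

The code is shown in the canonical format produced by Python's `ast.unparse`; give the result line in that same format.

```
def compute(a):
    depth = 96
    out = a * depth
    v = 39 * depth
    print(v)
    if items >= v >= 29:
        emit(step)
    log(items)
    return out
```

Transformed code:
def compute(a):
    out = a * 96
    v = 39 * 96
    print(v)
    if items >= v and v >= 29:
        emit(step)
    log(items)
    return out

if items >= v and v >= 29:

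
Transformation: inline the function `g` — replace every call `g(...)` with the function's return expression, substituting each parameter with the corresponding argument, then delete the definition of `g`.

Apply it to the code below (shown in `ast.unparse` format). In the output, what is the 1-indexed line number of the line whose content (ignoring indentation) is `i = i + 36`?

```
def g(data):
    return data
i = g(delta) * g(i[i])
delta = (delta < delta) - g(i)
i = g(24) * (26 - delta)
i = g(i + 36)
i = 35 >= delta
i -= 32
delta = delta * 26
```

4

Transformed code:
i = delta * i[i]
delta = (delta < delta) - i
i = 24 * (26 - delta)
i = i + 36
i = 35 >= delta
i -= 32
delta = delta * 26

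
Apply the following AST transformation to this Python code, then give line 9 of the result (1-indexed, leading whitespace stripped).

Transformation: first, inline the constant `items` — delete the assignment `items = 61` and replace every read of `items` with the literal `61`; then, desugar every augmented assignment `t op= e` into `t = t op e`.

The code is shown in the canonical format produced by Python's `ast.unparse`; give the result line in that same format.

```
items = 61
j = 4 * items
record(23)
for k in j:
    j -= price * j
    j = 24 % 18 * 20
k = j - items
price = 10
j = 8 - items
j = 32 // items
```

j = 32 // 61

Transformed code:
j = 4 * 61
record(23)
for k in j:
    j = j - price * j
    j = 24 % 18 * 20
k = j - 61
price = 10
j = 8 - 61
j = 32 // 61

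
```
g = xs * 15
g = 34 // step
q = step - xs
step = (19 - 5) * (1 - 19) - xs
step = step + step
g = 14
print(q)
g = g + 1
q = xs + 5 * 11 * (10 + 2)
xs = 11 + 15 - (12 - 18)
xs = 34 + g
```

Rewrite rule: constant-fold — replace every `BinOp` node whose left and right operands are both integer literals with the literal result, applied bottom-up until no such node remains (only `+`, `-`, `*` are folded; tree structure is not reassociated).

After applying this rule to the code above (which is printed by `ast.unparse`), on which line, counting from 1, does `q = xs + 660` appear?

Transformed code:
g = xs * 15
g = 34 // step
q = step - xs
step = -252 - xs
step = step + step
g = 14
print(q)
g = g + 1
q = xs + 660
xs = 32
xs = 34 + g

9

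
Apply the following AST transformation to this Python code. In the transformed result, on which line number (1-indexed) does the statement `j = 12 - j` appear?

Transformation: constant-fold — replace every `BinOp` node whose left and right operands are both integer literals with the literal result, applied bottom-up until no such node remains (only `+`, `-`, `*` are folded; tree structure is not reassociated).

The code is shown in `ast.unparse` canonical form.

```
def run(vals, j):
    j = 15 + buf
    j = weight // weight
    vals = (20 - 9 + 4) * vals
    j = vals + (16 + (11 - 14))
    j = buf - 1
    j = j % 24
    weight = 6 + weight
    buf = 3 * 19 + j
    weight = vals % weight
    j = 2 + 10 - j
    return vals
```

11

Transformed code:
def run(vals, j):
    j = 15 + buf
    j = weight // weight
    vals = 15 * vals
    j = vals + 13
    j = buf - 1
    j = j % 24
    weight = 6 + weight
    buf = 57 + j
    weight = vals % weight
    j = 12 - j
    return vals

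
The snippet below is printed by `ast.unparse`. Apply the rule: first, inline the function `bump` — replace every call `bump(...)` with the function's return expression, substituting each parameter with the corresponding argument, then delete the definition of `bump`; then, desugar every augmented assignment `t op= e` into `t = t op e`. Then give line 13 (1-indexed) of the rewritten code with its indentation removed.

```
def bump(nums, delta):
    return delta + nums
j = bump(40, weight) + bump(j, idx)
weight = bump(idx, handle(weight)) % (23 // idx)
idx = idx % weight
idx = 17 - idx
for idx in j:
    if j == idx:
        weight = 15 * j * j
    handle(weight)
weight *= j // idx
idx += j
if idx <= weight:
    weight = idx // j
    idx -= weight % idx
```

idx = idx - weight % idx

Transformed code:
j = weight + 40 + (idx + j)
weight = (handle(weight) + idx) % (23 // idx)
idx = idx % weight
idx = 17 - idx
for idx in j:
    if j == idx:
        weight = 15 * j * j
    handle(weight)
weight = weight * (j // idx)
idx = idx + j
if idx <= weight:
    weight = idx // j
    idx = idx - weight % idx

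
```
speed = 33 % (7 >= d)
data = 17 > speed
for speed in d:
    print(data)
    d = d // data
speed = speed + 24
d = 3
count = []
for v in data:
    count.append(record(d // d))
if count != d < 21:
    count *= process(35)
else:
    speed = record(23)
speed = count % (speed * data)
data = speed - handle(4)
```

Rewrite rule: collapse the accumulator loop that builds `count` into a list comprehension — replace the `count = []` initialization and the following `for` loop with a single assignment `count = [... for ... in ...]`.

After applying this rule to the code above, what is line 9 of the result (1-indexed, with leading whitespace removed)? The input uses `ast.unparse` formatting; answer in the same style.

if count != d < 21:

Transformed code:
speed = 33 % (7 >= d)
data = 17 > speed
for speed in d:
    print(data)
    d = d // data
speed = speed + 24
d = 3
count = [record(d // d) for v in data]
if count != d < 21:
    count *= process(35)
else:
    speed = record(23)
speed = count % (speed * data)
data = speed - handle(4)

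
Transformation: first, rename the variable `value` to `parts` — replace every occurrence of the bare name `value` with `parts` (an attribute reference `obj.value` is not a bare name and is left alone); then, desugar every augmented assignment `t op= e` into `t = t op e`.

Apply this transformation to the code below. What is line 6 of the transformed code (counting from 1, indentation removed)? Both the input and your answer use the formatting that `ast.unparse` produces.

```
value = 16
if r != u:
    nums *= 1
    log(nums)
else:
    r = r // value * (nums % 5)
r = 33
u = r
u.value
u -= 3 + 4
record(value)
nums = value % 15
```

r = r // parts * (nums % 5)

Transformed code:
parts = 16
if r != u:
    nums = nums * 1
    log(nums)
else:
    r = r // parts * (nums % 5)
r = 33
u = r
u.value
u = u - (3 + 4)
record(parts)
nums = parts % 15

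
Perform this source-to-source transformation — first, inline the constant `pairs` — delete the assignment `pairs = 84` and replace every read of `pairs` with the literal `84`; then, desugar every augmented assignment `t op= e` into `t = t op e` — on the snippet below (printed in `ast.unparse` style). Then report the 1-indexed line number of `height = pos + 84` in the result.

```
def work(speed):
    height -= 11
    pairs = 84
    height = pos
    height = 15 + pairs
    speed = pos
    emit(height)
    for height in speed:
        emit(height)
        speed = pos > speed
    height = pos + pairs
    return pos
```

Transformed code:
def work(speed):
    height = height - 11
    height = pos
    height = 15 + 84
    speed = pos
    emit(height)
    for height in speed:
        emit(height)
        speed = pos > speed
    height = pos + 84
    return pos

10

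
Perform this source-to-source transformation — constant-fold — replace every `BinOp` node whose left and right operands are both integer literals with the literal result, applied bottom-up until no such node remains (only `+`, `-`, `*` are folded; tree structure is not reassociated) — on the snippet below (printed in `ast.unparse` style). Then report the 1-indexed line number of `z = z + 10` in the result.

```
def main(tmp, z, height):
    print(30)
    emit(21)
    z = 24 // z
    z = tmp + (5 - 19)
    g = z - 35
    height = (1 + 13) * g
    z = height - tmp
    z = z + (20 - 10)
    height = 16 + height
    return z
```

9

Transformed code:
def main(tmp, z, height):
    print(30)
    emit(21)
    z = 24 // z
    z = tmp + -14
    g = z - 35
    height = 14 * g
    z = height - tmp
    z = z + 10
    height = 16 + height
    return z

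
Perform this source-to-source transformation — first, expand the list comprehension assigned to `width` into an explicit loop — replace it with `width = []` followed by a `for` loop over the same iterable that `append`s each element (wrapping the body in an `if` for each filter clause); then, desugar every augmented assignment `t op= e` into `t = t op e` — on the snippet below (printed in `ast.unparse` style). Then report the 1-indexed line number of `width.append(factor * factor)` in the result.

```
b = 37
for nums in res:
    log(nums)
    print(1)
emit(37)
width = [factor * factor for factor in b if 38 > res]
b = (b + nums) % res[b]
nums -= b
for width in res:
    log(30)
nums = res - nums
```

Transformed code:
b = 37
for nums in res:
    log(nums)
    print(1)
emit(37)
width = []
for factor in b:
    if 38 > res:
        width.append(factor * factor)
b = (b + nums) % res[b]
nums = nums - b
for width in res:
    log(30)
nums = res - nums

9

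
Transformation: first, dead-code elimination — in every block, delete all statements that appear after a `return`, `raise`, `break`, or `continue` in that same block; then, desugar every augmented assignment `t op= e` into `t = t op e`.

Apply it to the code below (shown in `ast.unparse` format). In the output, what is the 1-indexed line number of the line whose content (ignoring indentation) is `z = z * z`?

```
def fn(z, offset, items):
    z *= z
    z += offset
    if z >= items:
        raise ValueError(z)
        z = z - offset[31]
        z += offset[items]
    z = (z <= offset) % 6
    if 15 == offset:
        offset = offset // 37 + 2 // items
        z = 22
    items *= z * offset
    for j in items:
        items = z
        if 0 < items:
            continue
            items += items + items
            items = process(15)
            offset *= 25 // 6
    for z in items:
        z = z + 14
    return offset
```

2

Transformed code:
def fn(z, offset, items):
    z = z * z
    z = z + offset
    if z >= items:
        raise ValueError(z)
    z = (z <= offset) % 6
    if 15 == offset:
        offset = offset // 37 + 2 // items
        z = 22
    items = items * (z * offset)
    for j in items:
        items = z
        if 0 < items:
            continue
    for z in items:
        z = z + 14
    return offset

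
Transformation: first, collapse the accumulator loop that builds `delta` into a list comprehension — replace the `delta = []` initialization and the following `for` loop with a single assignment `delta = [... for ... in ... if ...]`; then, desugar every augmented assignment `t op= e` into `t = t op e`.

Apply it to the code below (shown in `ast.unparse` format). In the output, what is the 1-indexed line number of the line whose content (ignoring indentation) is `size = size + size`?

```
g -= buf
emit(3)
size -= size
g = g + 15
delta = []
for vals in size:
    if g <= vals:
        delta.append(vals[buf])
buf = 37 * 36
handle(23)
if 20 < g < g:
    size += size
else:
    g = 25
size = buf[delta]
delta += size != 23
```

Transformed code:
g = g - buf
emit(3)
size = size - size
g = g + 15
delta = [vals[buf] for vals in size if g <= vals]
buf = 37 * 36
handle(23)
if 20 < g < g:
    size = size + size
else:
    g = 25
size = buf[delta]
delta = delta + (size != 23)

9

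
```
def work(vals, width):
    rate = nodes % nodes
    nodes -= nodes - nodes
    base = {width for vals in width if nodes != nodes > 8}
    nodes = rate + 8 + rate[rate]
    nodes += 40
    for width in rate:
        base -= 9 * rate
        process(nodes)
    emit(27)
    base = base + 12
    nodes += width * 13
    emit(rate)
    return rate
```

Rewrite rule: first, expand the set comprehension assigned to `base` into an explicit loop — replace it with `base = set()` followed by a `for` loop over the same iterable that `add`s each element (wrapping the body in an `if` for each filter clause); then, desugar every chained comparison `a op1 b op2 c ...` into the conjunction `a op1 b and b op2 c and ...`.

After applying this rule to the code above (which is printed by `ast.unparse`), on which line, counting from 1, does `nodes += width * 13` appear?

15

Transformed code:
def work(vals, width):
    rate = nodes % nodes
    nodes -= nodes - nodes
    base = set()
    for vals in width:
        if nodes != nodes and nodes > 8:
            base.add(width)
    nodes = rate + 8 + rate[rate]
    nodes += 40
    for width in rate:
        base -= 9 * rate
        process(nodes)
    emit(27)
    base = base + 12
    nodes += width * 13
    emit(rate)
    return rate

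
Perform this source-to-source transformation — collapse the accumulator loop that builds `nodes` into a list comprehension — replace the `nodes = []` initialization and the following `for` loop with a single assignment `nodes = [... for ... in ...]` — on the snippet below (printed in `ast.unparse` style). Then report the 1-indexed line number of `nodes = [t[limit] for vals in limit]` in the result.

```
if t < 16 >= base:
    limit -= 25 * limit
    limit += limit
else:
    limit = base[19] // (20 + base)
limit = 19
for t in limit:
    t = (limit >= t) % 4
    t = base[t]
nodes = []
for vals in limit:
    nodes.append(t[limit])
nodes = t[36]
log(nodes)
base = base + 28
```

Transformed code:
if t < 16 >= base:
    limit -= 25 * limit
    limit += limit
else:
    limit = base[19] // (20 + base)
limit = 19
for t in limit:
    t = (limit >= t) % 4
    t = base[t]
nodes = [t[limit] for vals in limit]
nodes = t[36]
log(nodes)
base = base + 28

10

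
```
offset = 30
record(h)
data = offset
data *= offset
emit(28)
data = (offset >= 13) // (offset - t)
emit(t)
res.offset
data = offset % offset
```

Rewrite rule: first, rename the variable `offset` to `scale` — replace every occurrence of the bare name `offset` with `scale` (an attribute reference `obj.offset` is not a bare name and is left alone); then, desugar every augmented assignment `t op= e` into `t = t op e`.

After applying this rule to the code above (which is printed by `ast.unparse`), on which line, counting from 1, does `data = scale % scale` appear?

Transformed code:
scale = 30
record(h)
data = scale
data = data * scale
emit(28)
data = (scale >= 13) // (scale - t)
emit(t)
res.offset
data = scale % scale

9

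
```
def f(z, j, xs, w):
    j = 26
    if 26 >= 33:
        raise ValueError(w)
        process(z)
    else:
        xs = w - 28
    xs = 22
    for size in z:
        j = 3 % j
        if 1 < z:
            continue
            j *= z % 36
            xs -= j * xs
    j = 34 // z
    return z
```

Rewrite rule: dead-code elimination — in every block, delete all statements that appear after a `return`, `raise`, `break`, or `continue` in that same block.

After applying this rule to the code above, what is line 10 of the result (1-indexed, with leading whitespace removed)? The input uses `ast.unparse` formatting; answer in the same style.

Transformed code:
def f(z, j, xs, w):
    j = 26
    if 26 >= 33:
        raise ValueError(w)
    else:
        xs = w - 28
    xs = 22
    for size in z:
        j = 3 % j
        if 1 < z:
            continue
    j = 34 // z
    return z

if 1 < z:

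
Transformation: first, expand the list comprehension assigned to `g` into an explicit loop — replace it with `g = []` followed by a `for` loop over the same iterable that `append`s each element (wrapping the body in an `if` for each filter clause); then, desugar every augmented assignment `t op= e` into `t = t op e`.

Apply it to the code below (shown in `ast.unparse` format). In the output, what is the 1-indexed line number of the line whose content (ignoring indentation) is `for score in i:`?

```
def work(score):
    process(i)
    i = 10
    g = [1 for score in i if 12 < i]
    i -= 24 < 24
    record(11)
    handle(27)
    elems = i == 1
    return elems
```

5

Transformed code:
def work(score):
    process(i)
    i = 10
    g = []
    for score in i:
        if 12 < i:
            g.append(1)
    i = i - (24 < 24)
    record(11)
    handle(27)
    elems = i == 1
    return elems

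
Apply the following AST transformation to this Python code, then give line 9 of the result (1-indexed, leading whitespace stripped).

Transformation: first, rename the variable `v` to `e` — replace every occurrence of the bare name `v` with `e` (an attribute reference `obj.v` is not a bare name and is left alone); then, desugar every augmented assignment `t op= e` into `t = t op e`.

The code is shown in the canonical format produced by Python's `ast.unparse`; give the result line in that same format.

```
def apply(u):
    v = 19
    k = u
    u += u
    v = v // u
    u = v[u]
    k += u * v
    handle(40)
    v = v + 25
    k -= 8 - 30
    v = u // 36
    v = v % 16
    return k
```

Transformed code:
def apply(u):
    e = 19
    k = u
    u = u + u
    e = e // u
    u = e[u]
    k = k + u * e
    handle(40)
    e = e + 25
    k = k - (8 - 30)
    e = u // 36
    e = e % 16
    return k

e = e + 25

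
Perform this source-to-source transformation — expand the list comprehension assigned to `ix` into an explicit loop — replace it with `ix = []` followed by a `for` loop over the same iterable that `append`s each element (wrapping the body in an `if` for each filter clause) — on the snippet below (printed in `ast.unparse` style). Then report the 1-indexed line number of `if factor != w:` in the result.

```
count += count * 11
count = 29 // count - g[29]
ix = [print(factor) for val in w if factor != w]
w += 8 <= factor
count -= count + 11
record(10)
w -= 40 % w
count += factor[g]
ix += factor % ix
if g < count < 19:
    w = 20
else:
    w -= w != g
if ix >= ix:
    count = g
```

5

Transformed code:
count += count * 11
count = 29 // count - g[29]
ix = []
for val in w:
    if factor != w:
        ix.append(print(factor))
w += 8 <= factor
count -= count + 11
record(10)
w -= 40 % w
count += factor[g]
ix += factor % ix
if g < count < 19:
    w = 20
else:
    w -= w != g
if ix >= ix:
    count = g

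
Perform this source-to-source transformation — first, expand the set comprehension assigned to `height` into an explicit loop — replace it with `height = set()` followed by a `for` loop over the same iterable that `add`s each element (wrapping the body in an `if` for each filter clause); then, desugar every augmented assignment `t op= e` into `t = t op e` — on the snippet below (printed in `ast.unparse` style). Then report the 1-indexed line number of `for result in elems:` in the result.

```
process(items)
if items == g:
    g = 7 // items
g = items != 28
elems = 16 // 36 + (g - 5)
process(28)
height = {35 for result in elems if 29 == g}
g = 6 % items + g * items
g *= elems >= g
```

8

Transformed code:
process(items)
if items == g:
    g = 7 // items
g = items != 28
elems = 16 // 36 + (g - 5)
process(28)
height = set()
for result in elems:
    if 29 == g:
        height.add(35)
g = 6 % items + g * items
g = g * (elems >= g)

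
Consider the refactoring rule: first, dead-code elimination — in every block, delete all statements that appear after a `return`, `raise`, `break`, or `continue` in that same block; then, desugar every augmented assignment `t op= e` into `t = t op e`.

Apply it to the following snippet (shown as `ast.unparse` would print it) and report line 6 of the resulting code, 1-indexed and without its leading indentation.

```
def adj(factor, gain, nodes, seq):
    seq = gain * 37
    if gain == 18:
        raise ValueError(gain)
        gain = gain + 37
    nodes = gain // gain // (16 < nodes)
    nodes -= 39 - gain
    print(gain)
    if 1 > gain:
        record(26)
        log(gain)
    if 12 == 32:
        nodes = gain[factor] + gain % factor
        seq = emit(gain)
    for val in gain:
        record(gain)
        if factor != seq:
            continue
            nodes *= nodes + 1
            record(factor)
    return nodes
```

nodes = nodes - (39 - gain)

Transformed code:
def adj(factor, gain, nodes, seq):
    seq = gain * 37
    if gain == 18:
        raise ValueError(gain)
    nodes = gain // gain // (16 < nodes)
    nodes = nodes - (39 - gain)
    print(gain)
    if 1 > gain:
        record(26)
        log(gain)
    if 12 == 32:
        nodes = gain[factor] + gain % factor
        seq = emit(gain)
    for val in gain:
        record(gain)
        if factor != seq:
            continue
    return nodes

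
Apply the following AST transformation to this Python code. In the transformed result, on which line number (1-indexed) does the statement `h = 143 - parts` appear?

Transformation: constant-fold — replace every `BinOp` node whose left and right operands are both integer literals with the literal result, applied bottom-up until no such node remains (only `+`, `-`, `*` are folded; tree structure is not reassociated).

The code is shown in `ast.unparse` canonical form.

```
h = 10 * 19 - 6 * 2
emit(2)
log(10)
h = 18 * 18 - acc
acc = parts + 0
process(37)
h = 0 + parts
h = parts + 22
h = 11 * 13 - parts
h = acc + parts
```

9

Transformed code:
h = 178
emit(2)
log(10)
h = 324 - acc
acc = parts + 0
process(37)
h = 0 + parts
h = parts + 22
h = 143 - parts
h = acc + parts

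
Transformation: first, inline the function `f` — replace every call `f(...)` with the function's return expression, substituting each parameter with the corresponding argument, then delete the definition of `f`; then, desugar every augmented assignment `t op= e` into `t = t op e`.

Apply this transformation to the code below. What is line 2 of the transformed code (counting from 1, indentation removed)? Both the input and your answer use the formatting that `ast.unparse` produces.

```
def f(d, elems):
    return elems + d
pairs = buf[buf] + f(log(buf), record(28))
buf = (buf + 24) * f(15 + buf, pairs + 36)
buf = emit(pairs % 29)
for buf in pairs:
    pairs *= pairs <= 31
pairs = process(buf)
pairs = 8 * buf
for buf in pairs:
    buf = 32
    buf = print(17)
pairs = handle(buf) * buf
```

buf = (buf + 24) * (pairs + 36 + (15 + buf))

Transformed code:
pairs = buf[buf] + (record(28) + log(buf))
buf = (buf + 24) * (pairs + 36 + (15 + buf))
buf = emit(pairs % 29)
for buf in pairs:
    pairs = pairs * (pairs <= 31)
pairs = process(buf)
pairs = 8 * buf
for buf in pairs:
    buf = 32
    buf = print(17)
pairs = handle(buf) * buf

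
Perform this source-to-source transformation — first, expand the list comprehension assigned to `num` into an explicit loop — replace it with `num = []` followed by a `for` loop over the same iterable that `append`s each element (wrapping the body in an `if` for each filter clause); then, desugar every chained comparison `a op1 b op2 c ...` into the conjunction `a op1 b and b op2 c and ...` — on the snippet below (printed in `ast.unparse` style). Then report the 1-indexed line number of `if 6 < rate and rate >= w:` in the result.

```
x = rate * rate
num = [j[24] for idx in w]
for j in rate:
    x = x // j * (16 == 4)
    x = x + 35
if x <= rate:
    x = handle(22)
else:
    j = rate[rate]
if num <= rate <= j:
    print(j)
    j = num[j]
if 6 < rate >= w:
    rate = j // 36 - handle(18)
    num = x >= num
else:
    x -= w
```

15

Transformed code:
x = rate * rate
num = []
for idx in w:
    num.append(j[24])
for j in rate:
    x = x // j * (16 == 4)
    x = x + 35
if x <= rate:
    x = handle(22)
else:
    j = rate[rate]
if num <= rate and rate <= j:
    print(j)
    j = num[j]
if 6 < rate and rate >= w:
    rate = j // 36 - handle(18)
    num = x >= num
else:
    x -= w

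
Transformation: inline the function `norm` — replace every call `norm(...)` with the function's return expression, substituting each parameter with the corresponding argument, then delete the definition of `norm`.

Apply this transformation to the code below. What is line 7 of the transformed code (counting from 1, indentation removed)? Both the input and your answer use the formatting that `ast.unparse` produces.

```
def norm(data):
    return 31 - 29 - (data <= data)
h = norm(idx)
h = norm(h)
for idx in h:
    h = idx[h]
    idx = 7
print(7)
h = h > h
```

Transformed code:
h = 31 - 29 - (idx <= idx)
h = 31 - 29 - (h <= h)
for idx in h:
    h = idx[h]
    idx = 7
print(7)
h = h > h

h = h > h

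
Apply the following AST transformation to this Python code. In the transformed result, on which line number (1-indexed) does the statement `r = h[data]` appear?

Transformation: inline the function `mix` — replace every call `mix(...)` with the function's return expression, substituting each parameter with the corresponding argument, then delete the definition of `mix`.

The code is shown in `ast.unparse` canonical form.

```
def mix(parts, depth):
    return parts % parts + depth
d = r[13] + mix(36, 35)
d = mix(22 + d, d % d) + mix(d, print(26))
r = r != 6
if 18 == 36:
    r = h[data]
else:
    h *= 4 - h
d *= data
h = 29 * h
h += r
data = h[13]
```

Transformed code:
d = r[13] + (36 % 36 + 35)
d = (22 + d) % (22 + d) + d % d + (d % d + print(26))
r = r != 6
if 18 == 36:
    r = h[data]
else:
    h *= 4 - h
d *= data
h = 29 * h
h += r
data = h[13]

5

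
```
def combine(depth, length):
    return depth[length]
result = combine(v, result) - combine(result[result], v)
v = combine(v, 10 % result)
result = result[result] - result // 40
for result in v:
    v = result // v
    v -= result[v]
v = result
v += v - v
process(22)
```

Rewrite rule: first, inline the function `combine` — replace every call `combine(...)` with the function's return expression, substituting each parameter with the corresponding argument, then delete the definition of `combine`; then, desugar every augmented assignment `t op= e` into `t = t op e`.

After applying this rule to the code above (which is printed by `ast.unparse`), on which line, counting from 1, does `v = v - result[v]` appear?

Transformed code:
result = v[result] - result[result][v]
v = v[10 % result]
result = result[result] - result // 40
for result in v:
    v = result // v
    v = v - result[v]
v = result
v = v + (v - v)
process(22)

6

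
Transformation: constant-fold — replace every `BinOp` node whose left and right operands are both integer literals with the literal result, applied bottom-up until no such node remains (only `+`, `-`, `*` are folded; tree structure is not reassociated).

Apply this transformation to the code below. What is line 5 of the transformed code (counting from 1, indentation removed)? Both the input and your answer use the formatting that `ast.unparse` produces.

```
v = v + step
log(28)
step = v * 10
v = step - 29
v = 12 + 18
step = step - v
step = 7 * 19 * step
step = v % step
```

v = 30

Transformed code:
v = v + step
log(28)
step = v * 10
v = step - 29
v = 30
step = step - v
step = 133 * step
step = v % step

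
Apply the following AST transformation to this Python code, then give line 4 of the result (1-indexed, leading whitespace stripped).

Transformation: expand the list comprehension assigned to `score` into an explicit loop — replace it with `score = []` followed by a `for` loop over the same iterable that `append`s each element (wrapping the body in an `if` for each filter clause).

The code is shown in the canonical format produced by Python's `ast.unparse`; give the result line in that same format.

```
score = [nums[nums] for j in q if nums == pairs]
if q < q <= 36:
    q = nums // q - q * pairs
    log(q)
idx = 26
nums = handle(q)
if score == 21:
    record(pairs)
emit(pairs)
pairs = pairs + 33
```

score.append(nums[nums])

Transformed code:
score = []
for j in q:
    if nums == pairs:
        score.append(nums[nums])
if q < q <= 36:
    q = nums // q - q * pairs
    log(q)
idx = 26
nums = handle(q)
if score == 21:
    record(pairs)
emit(pairs)
pairs = pairs + 33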